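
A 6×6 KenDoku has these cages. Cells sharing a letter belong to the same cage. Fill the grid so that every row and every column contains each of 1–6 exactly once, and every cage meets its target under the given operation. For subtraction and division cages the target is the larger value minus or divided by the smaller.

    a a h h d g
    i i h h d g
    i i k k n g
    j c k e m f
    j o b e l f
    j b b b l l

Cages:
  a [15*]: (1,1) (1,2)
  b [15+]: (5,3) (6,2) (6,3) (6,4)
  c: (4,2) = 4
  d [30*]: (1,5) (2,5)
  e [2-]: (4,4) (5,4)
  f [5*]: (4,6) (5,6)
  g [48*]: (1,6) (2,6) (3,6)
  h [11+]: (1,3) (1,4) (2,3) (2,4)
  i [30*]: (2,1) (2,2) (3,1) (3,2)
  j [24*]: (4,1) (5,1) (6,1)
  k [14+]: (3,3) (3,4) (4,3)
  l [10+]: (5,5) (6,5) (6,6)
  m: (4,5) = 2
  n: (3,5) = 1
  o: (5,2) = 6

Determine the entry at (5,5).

Cage n is given; hence (3,5) = 1.
C is a freebie, which forces (4,2) = 4.
M is a freebie; hence (4,5) = 2.
Cage o is given, leaving (5,2) = 6.
In column 6, 3 can only go at (6,6), so (6,6) = 3.
Cage l needs sum 10, which forces (5,5) = 3.
Cage l has sum 10, leaving (6,5) = 4.
The 3 cells of cage j must have product 24, so (5,1) = 4.
Cage b needs sum 15, so (5,3) = 2.
The two cells of cage e must have difference 2; hence (4,4) = 3.
The only place for 1 in row 6 is (6,1).
Cage i has product 30, which forces (2,2) = 1.
1 is placed in column 1; hence (4,1) = 6.
Row 4 now contains 6, so (4,3) = 5.
5 is placed in row 4, so (4,6) = 1.
1 is placed in column 6, leaving (5,6) = 5.
5 is placed in column 3, so (6,3) = 6.
Cage h has sum 11, so (1,3) = 1.
Row 5 now contains 5, leaving (5,4) = 1.
In column 4, 4 can only go at (1,4), so (1,4) = 4.
The 4 cells of cage h must have sum 11; hence (2,3) = 4.
Cage h has sum 11, leaving (2,4) = 2.
Row 2 already has 2, so (2,6) = 6.
Column 3 now contains 4, so (3,3) = 3.
Column 4 now contains 2, leaving (6,4) = 5.
The two cells of cage d must have product 30, which forces (1,5) = 6.
6 is placed in column 6, which forces (1,6) = 2.
Cage i has product 30; hence (2,1) = 3.
Row 2 now contains 6; hence (2,5) = 5.
5 is placed in column 4, which forces (3,4) = 6.
The 3 cells of cage g must have product 48, leaving (3,6) = 4.
5 is placed in row 6, leaving (6,2) = 2.
Column 1 now contains 3, so (1,1) = 5.
Cage a's pair has product 15, so (1,2) = 3.
Cage i needs product 30, which forces (3,1) = 2.
2 is placed in column 2, so (3,2) = 5.
Completed grid: 5 3 1 4 6 2 / 3 1 4 2 5 6 / 2 5 3 6 1 4 / 6 4 5 3 2 1 / 4 6 2 1 3 5 / 1 2 6 5 4 3.

3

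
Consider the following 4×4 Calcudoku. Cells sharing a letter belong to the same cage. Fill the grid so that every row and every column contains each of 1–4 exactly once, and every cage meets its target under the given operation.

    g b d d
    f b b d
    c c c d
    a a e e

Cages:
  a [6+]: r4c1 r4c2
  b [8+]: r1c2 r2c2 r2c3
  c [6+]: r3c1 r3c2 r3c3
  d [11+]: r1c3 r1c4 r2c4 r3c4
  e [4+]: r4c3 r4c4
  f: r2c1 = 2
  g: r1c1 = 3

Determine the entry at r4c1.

Cage g is a single given cell, leaving r1c1 = 3.
Cage f is a single given cell, leaving r2c1 = 2.
Column 1 now contains 2; hence r3c1 = 1.
Column 1 now contains 2, so r4c1 = 4.
4 is placed in row 4, which forces r4c2 = 2.
Column 2 already has 2, so r3c2 = 3.
The 3 cells of cage c must have sum 6, leaving r3c3 = 2.
Row 3 now contains 2; hence r3c4 = 4.
2 is placed in column 3, which forces r1c3 = 4.
The 4 cells of cage d must have sum 11; hence r1c4 = 2.
Cage b needs sum 8; hence r2c3 = 3.
Cage d has sum 11, so r2c4 = 1.
Column 3 already has 3, which forces r4c3 = 1.
1 is placed in column 4, leaving r4c4 = 3.
4 is placed in row 1, so r1c2 = 1.
1 is placed in row 2, so r2c2 = 4.
Filled in: 3 1 4 2 / 2 4 3 1 / 1 3 2 4 / 4 2 1 3.

4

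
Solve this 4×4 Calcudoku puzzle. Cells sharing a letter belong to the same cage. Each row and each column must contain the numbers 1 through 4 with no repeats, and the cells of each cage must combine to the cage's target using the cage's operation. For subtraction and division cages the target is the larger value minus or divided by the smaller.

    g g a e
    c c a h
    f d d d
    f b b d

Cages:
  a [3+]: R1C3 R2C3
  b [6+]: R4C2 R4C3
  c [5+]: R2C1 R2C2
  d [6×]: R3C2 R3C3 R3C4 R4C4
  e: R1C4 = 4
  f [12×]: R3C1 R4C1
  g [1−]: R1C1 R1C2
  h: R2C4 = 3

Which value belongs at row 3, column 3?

E is a freebie; hence R1C4 = 4.
Cage h is given, which forces R2C4 = 3.
3 is placed in column 4, leaving R3C4 = 2.
Cage d needs product 6, so R4C4 = 1.
Row 2 needs a 2, and only R2C3 is open for it.
Column 3 already has 2, so R1C3 = 1.
Column 3 now contains 1, leaving R3C3 = 3.
Cage b needs two cells with sum 6, leaving R4C2 = 2.
Column 3 already has 2, so R4C3 = 4.
Cage g needs two cells with difference 1, which forces R1C1 = 2.
2 is placed in column 2, which forces R1C2 = 3.
3 is placed in row 3; hence R3C1 = 4.
3 is placed in row 3, so R3C2 = 1.
Row 4 now contains 4, which forces R4C1 = 3.
4 is placed in column 1, leaving R2C1 = 1.
Column 2 now contains 1, leaving R2C2 = 4.
Completed grid: 2 3 1 4 / 1 4 2 3 / 4 1 3 2 / 3 2 4 1.

3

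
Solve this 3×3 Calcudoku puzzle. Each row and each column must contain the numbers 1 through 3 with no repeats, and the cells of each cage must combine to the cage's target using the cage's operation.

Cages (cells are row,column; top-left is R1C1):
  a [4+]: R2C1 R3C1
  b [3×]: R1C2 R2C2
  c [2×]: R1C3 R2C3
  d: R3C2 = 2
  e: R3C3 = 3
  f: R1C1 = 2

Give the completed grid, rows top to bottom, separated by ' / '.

F is a freebie, so R1C1 = 2.
2 is placed in row 1, which forces R1C3 = 1.
1 is placed in column 3, so R2C3 = 2.
Cage d is given, leaving R3C2 = 2.
E is a freebie, so R3C3 = 3.
1 is placed in row 1, so R1C2 = 3.
Cage a needs two cells with sum 4, which forces R2C1 = 3.
Cage b's pair has product 3, so R2C2 = 1.
Row 3 already has 3; hence R3C1 = 1.

2 3 1 / 3 1 2 / 1 2 3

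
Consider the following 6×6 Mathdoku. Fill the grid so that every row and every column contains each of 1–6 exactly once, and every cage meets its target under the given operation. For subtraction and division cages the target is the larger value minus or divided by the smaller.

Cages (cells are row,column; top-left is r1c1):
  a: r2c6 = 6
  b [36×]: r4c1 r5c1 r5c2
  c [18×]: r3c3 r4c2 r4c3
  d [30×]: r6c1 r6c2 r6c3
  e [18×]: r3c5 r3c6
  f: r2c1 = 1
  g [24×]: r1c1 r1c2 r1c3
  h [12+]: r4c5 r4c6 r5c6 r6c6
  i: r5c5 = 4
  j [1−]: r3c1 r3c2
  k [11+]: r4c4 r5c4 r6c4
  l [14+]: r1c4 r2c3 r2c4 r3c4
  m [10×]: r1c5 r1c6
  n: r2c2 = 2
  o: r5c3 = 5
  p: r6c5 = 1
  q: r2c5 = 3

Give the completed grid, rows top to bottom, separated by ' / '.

F is a freebie, so r2c1 = 1.
Cage n is given; hence r2c2 = 2.
Cage q is a single given cell, so r2c5 = 3.
A is a freebie; hence r2c6 = 6.
Column 5 now contains 3, which forces r3c5 = 6.
Column 6 now contains 6, which forces r3c6 = 3.
Cage o is given, which forces r5c3 = 5.
I is a freebie, leaving r5c5 = 4.
Cage p is given; hence r6c5 = 1.
Column 3 now contains 5, so r2c3 = 4.
Cage l has sum 14, so r2c4 = 5.
Row 3 already has 3, leaving r3c3 = 1.
Row 1 needs a 6, and only r1c3 is open for it.
The 3 cells of cage g must have product 24, leaving r1c1 = 4.
The 3 cells of cage g must have product 24, leaving r1c2 = 1.
Row 1 already has 1, leaving r1c4 = 3.
Column 1 already has 4, so r3c1 = 5.
5 is placed in row 3, leaving r3c2 = 4.
Row 3 already has 4, which forces r3c4 = 2.
Cage c has product 18, which forces r4c2 = 6.
Column 3 now contains 6, which forces r4c3 = 3.
Column 2 already has 6; hence r5c2 = 3.
3 is placed in column 2; hence r6c2 = 5.
3 is placed in column 3, so r6c3 = 2.
2 is placed in row 6, so r6c6 = 4.
Row 4 now contains 3, leaving r4c1 = 2.
Cage k has sum 11, so r4c4 = 4.
Row 4 now contains 2, so r4c5 = 5.
Row 4 now contains 5; hence r4c6 = 1.
The 3 cells of cage b must have product 36, which forces r5c1 = 6.
The 3 cells of cage k must have sum 11, so r5c4 = 1.
Column 6 already has 1; hence r5c6 = 2.
2 is placed in row 6, so r6c1 = 3.
Row 6 now contains 4, which forces r6c4 = 6.
Column 5 already has 5; hence r1c5 = 2.
2 is placed in column 6; hence r1c6 = 5.

4 1 6 3 2 5 / 1 2 4 5 3 6 / 5 4 1 2 6 3 / 2 6 3 4 5 1 / 6 3 5 1 4 2 / 3 5 2 6 1 4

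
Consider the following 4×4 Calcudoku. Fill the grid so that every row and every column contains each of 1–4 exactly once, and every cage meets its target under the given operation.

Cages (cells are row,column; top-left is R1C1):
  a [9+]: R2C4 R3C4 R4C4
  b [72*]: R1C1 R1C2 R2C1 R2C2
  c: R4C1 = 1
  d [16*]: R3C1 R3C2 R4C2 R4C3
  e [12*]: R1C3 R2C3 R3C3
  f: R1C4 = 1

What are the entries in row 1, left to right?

3 2 4 1

Cage f is a single given cell, leaving R1C4 = 1.
Cage c is given, so R4C1 = 1.
The 4 cells of cage d must have product 16, which forces R3C1 = 2.
Cage d has product 16; hence R3C2 = 1.
Cage e needs product 12, which forces R2C3 = 1.
The only place for 2 in row 1 is R1C2.
Cage b has product 72, so R1C1 = 3.
3 is placed in row 1, leaving R1C3 = 4.
Cage b needs product 72; hence R2C1 = 4.
2 is placed in column 2; hence R2C2 = 3.
3 is placed in row 2, which forces R2C4 = 2.
Column 3 already has 4, so R3C3 = 3.
Row 3 now contains 3, which forces R3C4 = 4.
2 is placed in column 2, which forces R4C2 = 4.
Cage d needs product 16, which forces R4C3 = 2.
4 is placed in column 4, so R4C4 = 3.
The full grid is 3 2 4 1 / 4 3 1 2 / 2 1 3 4 / 1 4 2 3.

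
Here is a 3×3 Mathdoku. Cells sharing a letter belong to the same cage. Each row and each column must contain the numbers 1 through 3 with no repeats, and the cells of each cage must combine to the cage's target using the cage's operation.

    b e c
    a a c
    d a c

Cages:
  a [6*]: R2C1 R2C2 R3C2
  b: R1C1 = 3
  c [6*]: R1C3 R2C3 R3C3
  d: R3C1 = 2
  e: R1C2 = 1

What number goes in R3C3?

Cage b is a single given cell, so R1C1 = 3.
E is a freebie, so R1C2 = 1.
Row 1 now contains 1, which forces R1C3 = 2.
Cage d is a single given cell, which forces R3C1 = 2.
Row 3 already has 2, leaving R3C2 = 3.
Row 3 already has 3; hence R3C3 = 1.
Column 1 now contains 2, which forces R2C1 = 1.
Column 2 now contains 3; hence R2C2 = 2.
Column 3 already has 1, so R2C3 = 3.
Completed grid: 3 1 2 / 1 2 3 / 2 3 1.

1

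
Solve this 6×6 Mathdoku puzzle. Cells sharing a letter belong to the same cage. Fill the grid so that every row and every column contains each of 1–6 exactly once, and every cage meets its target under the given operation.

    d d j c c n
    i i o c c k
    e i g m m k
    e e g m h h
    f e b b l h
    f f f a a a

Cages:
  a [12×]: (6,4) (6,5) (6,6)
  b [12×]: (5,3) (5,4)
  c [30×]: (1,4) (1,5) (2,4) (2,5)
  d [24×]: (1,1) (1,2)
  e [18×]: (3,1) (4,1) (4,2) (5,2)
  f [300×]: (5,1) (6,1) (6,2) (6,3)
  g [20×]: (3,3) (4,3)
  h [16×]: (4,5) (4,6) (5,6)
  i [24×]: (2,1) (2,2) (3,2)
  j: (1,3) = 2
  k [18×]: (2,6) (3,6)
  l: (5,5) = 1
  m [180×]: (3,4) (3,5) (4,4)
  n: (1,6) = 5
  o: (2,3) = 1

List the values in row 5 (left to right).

5 6 3 4 1 2

Cage j is given, which forces (1,3) = 2.
Cage n is given, so (1,6) = 5.
O is a freebie, leaving (2,3) = 1.
Cage m needs product 180; hence (3,4) = 5.
Cage m needs product 180, which forces (3,5) = 6.
6 is placed in row 3, so (3,6) = 3.
Cage m needs product 180, which forces (4,4) = 6.
Cage f needs product 300, which forces (5,1) = 5.
L is a freebie, which forces (5,5) = 1.
Cage c has product 30, so (1,4) = 1.
Column 5 already has 1, so (1,5) = 3.
The 4 cells of cage c must have product 30, which forces (2,4) = 2.
Cage c has product 30, so (2,5) = 5.
3 is placed in column 6, so (2,6) = 6.
5 is placed in row 3, which forces (3,3) = 4.
Cage e needs product 18, which forces (4,1) = 3.
Cage g's pair has product 20; hence (4,3) = 5.
3 is placed in column 1, leaving (2,1) = 4.
The 3 cells of cage i must have product 24; hence (2,2) = 3.
The 3 cells of cage i must have product 24, leaving (3,2) = 2.
Column 2 already has 2, which forces (4,2) = 1.
Row 4 already has 1, leaving (4,6) = 4.
Column 2 now contains 3; hence (5,2) = 6.
The two cells of cage b must have product 12, which forces (5,3) = 3.
Cage b's pair has product 12, so (5,4) = 4.
Column 6 already has 4; hence (5,6) = 2.
4 is placed in column 1, leaving (6,1) = 2.
The 4 cells of cage f must have product 300, so (6,2) = 5.
3 is placed in column 3, which forces (6,3) = 6.
Cage a needs product 12, which forces (6,4) = 3.
The 3 cells of cage a must have product 12, which forces (6,5) = 4.
Cage a needs product 12; hence (6,6) = 1.
4 is placed in column 1, so (1,1) = 6.
6 is placed in column 2; hence (1,2) = 4.
2 is placed in row 3, so (3,1) = 1.
4 is placed in row 4; hence (4,5) = 2.
The full grid is 6 4 2 1 3 5 / 4 3 1 2 5 6 / 1 2 4 5 6 3 / 3 1 5 6 2 4 / 5 6 3 4 1 2 / 2 5 6 3 4 1.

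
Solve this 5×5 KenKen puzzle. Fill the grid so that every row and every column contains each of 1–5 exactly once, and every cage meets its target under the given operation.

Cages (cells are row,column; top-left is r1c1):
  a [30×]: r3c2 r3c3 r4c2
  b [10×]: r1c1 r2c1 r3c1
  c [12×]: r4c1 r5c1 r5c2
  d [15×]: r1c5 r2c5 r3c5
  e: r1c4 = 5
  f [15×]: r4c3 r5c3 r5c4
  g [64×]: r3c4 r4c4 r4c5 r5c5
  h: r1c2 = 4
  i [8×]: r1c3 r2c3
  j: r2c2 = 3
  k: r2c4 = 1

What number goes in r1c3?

Cage h is given, which forces r1c2 = 4.
4 is placed in row 1; hence r1c3 = 2.
Cage e is a single given cell; hence r1c4 = 5.
J is a freebie; hence r2c2 = 3.
2 is placed in column 3; hence r2c3 = 4.
Cage k is a single given cell, leaving r2c4 = 1.
Row 2 already has 1, which forces r2c5 = 5.
1 is placed in column 4, which forces r5c4 = 3.
Row 1 already has 5, so r1c1 = 1.
1 is placed in row 1, leaving r1c5 = 3.
5 is placed in row 2; hence r2c1 = 2.
The 3 cells of cage b must have product 10, which forces r3c1 = 5.
Row 3 already has 5, so r3c2 = 2.
Cage a has product 30, leaving r3c3 = 3.
Row 3 now contains 2, so r3c4 = 4.
3 is placed in column 5, so r3c5 = 1.
Cage c needs product 12, leaving r4c1 = 3.
2 is placed in column 2, which forces r4c2 = 5.
5 is placed in row 4; hence r4c3 = 1.
Column 4 already has 4, so r4c4 = 2.
Row 4 now contains 2, leaving r4c5 = 4.
Cage c needs product 12, leaving r5c1 = 4.
Cage c needs product 12, leaving r5c2 = 1.
1 is placed in column 3, which forces r5c3 = 5.
Column 5 already has 4, leaving r5c5 = 2.
The full grid is 1 4 2 5 3 / 2 3 4 1 5 / 5 2 3 4 1 / 3 5 1 2 4 / 4 1 5 3 2.

2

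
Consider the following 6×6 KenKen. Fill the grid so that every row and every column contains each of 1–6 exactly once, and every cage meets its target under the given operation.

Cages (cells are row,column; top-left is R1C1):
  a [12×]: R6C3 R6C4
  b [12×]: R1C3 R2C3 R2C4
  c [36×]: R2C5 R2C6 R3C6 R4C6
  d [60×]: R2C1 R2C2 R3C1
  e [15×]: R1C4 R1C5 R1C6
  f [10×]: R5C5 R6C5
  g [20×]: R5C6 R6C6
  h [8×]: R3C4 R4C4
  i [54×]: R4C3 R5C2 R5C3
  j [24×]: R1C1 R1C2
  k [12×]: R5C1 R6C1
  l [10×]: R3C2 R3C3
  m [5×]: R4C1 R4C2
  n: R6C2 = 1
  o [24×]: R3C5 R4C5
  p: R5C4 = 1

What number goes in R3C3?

5

Cage i has product 54, so R4C3 = 3.
Cage i needs product 54, so R5C2 = 3.
Cage i has product 54, leaving R5C3 = 6.
Cage p is a single given cell; hence R5C4 = 1.
Cage n is given, which forces R6C2 = 1.
Cage m's pair has product 5; hence R4C1 = 1.
Column 2 already has 1; hence R4C2 = 5.
5 is placed in column 2, so R3C2 = 2.
Cage l's pair has product 10, so R3C3 = 5.
Row 3 already has 2; hence R3C4 = 4.
Row 3 now contains 4, which forces R3C5 = 6.
Column 4 already has 4, so R4C4 = 2.
6 is placed in column 5, leaving R4C5 = 4.
Row 4 already has 4, so R4C6 = 6.
Cage d has product 60, which forces R2C1 = 5.
Cage d has product 60, so R2C2 = 4.
6 is placed in row 3; hence R3C1 = 3.
Row 3 now contains 3; hence R3C6 = 1.
Column 1 already has 3, which forces R6C1 = 6.
Row 6 now contains 6; hence R6C4 = 3.
Column 1 already has 6, leaving R1C1 = 4.
Column 2 now contains 4, so R1C2 = 6.
Column 4 already has 3; hence R1C4 = 5.
Cage e needs product 15; hence R1C5 = 1.
The 3 cells of cage e must have product 15; hence R1C6 = 3.
Column 4 already has 3; hence R2C4 = 6.
Column 6 already has 3, leaving R2C6 = 2.
The two cells of cage k must have product 12, which forces R5C1 = 2.
Row 5 now contains 2, which forces R5C5 = 5.
Row 5 now contains 5; hence R5C6 = 4.
Cage a's pair has product 12; hence R6C3 = 4.
5 is placed in column 5, so R6C5 = 2.
4 is placed in column 6, so R6C6 = 5.
1 is placed in row 1; hence R1C3 = 2.
2 is placed in row 2, leaving R2C3 = 1.
2 is placed in row 2, leaving R2C5 = 3.
The full grid is 4 6 2 5 1 3 / 5 4 1 6 3 2 / 3 2 5 4 6 1 / 1 5 3 2 4 6 / 2 3 6 1 5 4 / 6 1 4 3 2 5.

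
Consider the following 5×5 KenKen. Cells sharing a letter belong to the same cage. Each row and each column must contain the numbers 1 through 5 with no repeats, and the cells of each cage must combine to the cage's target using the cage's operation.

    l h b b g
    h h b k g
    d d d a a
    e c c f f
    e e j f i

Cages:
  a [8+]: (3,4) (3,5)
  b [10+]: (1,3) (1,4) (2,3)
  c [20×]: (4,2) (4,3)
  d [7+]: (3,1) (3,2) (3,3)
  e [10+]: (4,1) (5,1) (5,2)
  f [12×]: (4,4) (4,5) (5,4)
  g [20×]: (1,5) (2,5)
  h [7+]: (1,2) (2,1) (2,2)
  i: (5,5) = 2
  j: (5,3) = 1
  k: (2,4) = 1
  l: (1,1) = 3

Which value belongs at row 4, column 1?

2

Cage l is given, so (1,1) = 3.
Cage k is given; hence (2,4) = 1.
J is a freebie, which forces (5,3) = 1.
Cage i is a single given cell, leaving (5,5) = 2.
The 3 cells of cage f must have product 12, so (4,5) = 1.
1 is placed in row 4, so (4,1) = 2.
The 3 cells of cage e must have sum 10, leaving (5,1) = 5.
The 3 cells of cage e must have sum 10, which forces (5,2) = 3.
Row 5 already has 3, so (5,4) = 4.
Cage h needs sum 7, which forces (1,2) = 1.
2 is placed in column 1, leaving (2,1) = 4.
The 3 cells of cage h must have sum 7, so (2,2) = 2.
The 3 cells of cage b must have sum 10, so (2,3) = 3.
4 is placed in row 2, which forces (2,5) = 5.
4 is placed in column 1, which forces (3,1) = 1.
Column 2 now contains 2, which forces (3,2) = 4.
Row 3 already has 4, leaving (3,3) = 2.
5 is placed in column 5, so (3,5) = 3.
4 is placed in column 2, so (4,2) = 5.
Row 4 already has 5, so (4,3) = 4.
4 is placed in column 4, which forces (4,4) = 3.
2 is placed in column 3, leaving (1,3) = 5.
Cage b needs sum 10, leaving (1,4) = 2.
5 is placed in column 5; hence (1,5) = 4.
Row 3 already has 3, so (3,4) = 5.
The full grid is 3 1 5 2 4 / 4 2 3 1 5 / 1 4 2 5 3 / 2 5 4 3 1 / 5 3 1 4 2.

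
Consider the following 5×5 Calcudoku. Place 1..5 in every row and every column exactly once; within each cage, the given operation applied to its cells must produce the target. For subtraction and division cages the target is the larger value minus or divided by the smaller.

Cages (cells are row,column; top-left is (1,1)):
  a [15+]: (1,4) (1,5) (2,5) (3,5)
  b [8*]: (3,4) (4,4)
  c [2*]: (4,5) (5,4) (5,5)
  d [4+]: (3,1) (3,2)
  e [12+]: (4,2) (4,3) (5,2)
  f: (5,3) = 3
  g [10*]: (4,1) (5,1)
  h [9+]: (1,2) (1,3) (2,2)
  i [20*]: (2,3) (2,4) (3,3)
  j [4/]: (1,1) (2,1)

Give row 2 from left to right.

4 2 1 5 3

Cage c needs product 2, which forces (4,5) = 1.
Cage f is given, leaving (5,3) = 3.
Cage c needs product 2, leaving (5,4) = 1.
The 3 cells of cage c must have product 2; hence (5,5) = 2.
Cage a has sum 15; hence (1,4) = 3.
Cage g's pair has product 10; hence (4,1) = 2.
Row 4 now contains 2, so (4,2) = 3.
Row 4 now contains 2, leaving (4,4) = 4.
Row 5 now contains 2; hence (5,1) = 5.
5 is placed in row 5, which forces (5,2) = 4.
Cage h needs sum 9, which forces (1,2) = 5.
The 3 cells of cage h must have sum 9, which forces (1,3) = 2.
Row 1 already has 5, so (1,5) = 4.
Cage h needs sum 9, so (2,2) = 2.
Row 2 already has 2, which forces (2,4) = 5.
5 is placed in row 2, leaving (2,5) = 3.
Cage d needs two cells with sum 4, which forces (3,1) = 3.
Column 2 now contains 3, so (3,2) = 1.
1 is placed in row 3, so (3,3) = 4.
Column 4 now contains 4, so (3,4) = 2.
Column 5 now contains 3, leaving (3,5) = 5.
Row 4 now contains 4, which forces (4,3) = 5.
Row 1 now contains 4, leaving (1,1) = 1.
The two cells of cage j must have quotient 4, leaving (2,1) = 4.
4 is placed in column 3, so (2,3) = 1.
Filled in: 1 5 2 3 4 / 4 2 1 5 3 / 3 1 4 2 5 / 2 3 5 4 1 / 5 4 3 1 2.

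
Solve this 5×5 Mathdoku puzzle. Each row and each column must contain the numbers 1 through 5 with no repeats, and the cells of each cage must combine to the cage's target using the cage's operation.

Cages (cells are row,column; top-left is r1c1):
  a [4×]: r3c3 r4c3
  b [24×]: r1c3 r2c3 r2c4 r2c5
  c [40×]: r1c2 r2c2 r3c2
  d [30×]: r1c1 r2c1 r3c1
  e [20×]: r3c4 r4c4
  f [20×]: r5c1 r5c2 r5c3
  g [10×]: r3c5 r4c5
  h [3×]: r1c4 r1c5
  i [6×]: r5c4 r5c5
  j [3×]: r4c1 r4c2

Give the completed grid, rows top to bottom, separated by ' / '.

The only place for 1 in row 3 is r3c3.
Column 3 already has 1, leaving r4c3 = 4.
4 is placed in row 4, leaving r4c4 = 5.
Row 4 already has 5, which forces r4c5 = 2.
Column 3 now contains 4, leaving r5c3 = 5.
Column 5 already has 2, which forces r5c5 = 3.
Cage h needs two cells with product 3, leaving r1c4 = 3.
Column 5 now contains 3, leaving r1c5 = 1.
1 is placed in column 5, which forces r2c5 = 4.
Column 4 now contains 5; hence r3c4 = 4.
Column 5 already has 2, leaving r3c5 = 5.
3 is placed in row 5, so r5c4 = 2.
The 3 cells of cage c must have product 40; hence r1c2 = 4.
Row 1 now contains 3, which forces r1c3 = 2.
Cage c has product 40, leaving r2c2 = 5.
The 4 cells of cage b must have product 24; hence r2c3 = 3.
4 is placed in row 2, which forces r2c4 = 1.
Row 3 now contains 5, which forces r3c2 = 2.
Column 2 already has 4, so r5c2 = 1.
2 is placed in row 1, which forces r1c1 = 5.
Row 2 now contains 3, so r2c1 = 2.
2 is placed in row 3, leaving r3c1 = 3.
The two cells of cage j must have product 3; hence r4c1 = 1.
Column 2 now contains 1, so r4c2 = 3.
Row 5 now contains 1, leaving r5c1 = 4.

5 4 2 3 1 / 2 5 3 1 4 / 3 2 1 4 5 / 1 3 4 5 2 / 4 1 5 2 3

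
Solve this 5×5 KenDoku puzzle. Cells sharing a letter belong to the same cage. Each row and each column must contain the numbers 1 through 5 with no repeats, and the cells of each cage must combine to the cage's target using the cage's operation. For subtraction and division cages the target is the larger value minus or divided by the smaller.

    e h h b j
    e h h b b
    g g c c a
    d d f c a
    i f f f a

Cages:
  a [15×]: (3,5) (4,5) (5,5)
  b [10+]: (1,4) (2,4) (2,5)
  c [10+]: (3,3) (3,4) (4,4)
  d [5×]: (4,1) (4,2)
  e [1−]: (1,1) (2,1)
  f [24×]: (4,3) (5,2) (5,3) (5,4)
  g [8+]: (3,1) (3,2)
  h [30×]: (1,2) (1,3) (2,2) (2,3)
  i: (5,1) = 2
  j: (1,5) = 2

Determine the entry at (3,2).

3

Cage j is a single given cell; hence (1,5) = 2.
Cage i is given, so (5,1) = 2.
The 4 cells of cage f must have product 24, leaving (4,3) = 2.
The 4 cells of cage h must have product 30, so (2,2) = 2.
The only place for 2 in row 3 is (3,4).
The only place for 1 in row 3 is (3,5).
The only place for 4 in row 3 is (3,3).
Cage c needs sum 10; hence (4,4) = 4.
Cage b needs sum 10, so (2,5) = 4.
Cage f needs product 24, leaving (5,2) = 4.
The two cells of cage e must have difference 1; hence (1,1) = 4.
The only place for 3 in row 4 is (4,5).
Column 5 now contains 3, so (5,5) = 5.
In column 1, 1 can only go at (4,1), so (4,1) = 1.
Row 4 already has 1, which forces (4,2) = 5.
Cage g needs two cells with sum 8; hence (3,1) = 5.
Column 2 already has 5, so (3,2) = 3.
Column 2 now contains 3, which forces (1,2) = 1.
Row 1 now contains 1; hence (1,4) = 5.
Column 1 already has 5, so (2,1) = 3.
Row 2 already has 3; hence (2,3) = 5.
Column 4 already has 5, so (2,4) = 1.
1 is placed in column 4, so (5,4) = 3.
Row 1 now contains 5; hence (1,3) = 3.
Row 5 now contains 3, so (5,3) = 1.
The full grid is 4 1 3 5 2 / 3 2 5 1 4 / 5 3 4 2 1 / 1 5 2 4 3 / 2 4 1 3 5.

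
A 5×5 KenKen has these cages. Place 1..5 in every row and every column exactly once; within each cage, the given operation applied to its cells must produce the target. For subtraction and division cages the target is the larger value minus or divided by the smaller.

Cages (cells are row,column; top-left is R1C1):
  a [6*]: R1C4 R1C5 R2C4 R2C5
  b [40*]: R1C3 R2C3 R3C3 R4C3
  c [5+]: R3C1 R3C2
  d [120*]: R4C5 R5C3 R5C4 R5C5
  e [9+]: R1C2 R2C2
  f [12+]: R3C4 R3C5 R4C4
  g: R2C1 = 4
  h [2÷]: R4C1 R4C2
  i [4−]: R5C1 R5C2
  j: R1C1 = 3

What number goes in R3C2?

3

Cage j is a single given cell, which forces R1C1 = 3.
Cage g is a single given cell, so R2C1 = 4.
Row 2 already has 4, leaving R2C2 = 5.
Column 2 already has 5, which forces R5C2 = 1.
Column 2 already has 5, so R1C2 = 4.
Column 2 now contains 4; hence R3C2 = 3.
Column 2 now contains 4; hence R4C2 = 2.
Row 5 now contains 1, so R5C1 = 5.
Cage c's pair has sum 5; hence R3C1 = 2.
2 is placed in row 4, which forces R4C1 = 1.
The 4 cells of cage d must have product 120, which forces R4C5 = 5.
Cage f has sum 12; hence R3C4 = 5.
Column 5 already has 5, so R3C5 = 4.
5 is placed in row 4, which forces R4C3 = 4.
5 is placed in row 4, leaving R4C4 = 3.
The 4 cells of cage b must have product 40; hence R1C3 = 5.
Cage a has product 6; hence R1C4 = 2.
Cage a needs product 6, which forces R1C5 = 1.
Cage b has product 40, which forces R2C3 = 2.
Column 4 already has 3, which forces R2C4 = 1.
The 4 cells of cage a must have product 6, so R2C5 = 3.
Row 3 already has 5, which forces R3C3 = 1.
Column 3 now contains 2, which forces R5C3 = 3.
Cage d needs product 120; hence R5C4 = 4.
Column 5 now contains 3; hence R5C5 = 2.
Completed grid: 3 4 5 2 1 / 4 5 2 1 3 / 2 3 1 5 4 / 1 2 4 3 5 / 5 1 3 4 2.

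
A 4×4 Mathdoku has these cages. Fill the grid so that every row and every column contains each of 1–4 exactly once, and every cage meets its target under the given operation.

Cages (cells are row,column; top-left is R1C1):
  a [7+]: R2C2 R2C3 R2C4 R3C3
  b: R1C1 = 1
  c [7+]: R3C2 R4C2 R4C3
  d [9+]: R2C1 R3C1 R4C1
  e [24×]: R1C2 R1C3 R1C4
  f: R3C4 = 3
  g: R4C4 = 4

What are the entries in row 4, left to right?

3 1 2 4

Cage b is given, leaving R1C1 = 1.
Cage a needs sum 7, which forces R3C3 = 1.
Cage f is given, which forces R3C4 = 3.
Cage g is a single given cell; hence R4C4 = 4.
Column 4 already has 4; hence R1C4 = 2.
2 is placed in column 4, so R2C4 = 1.
The 3 cells of cage c must have sum 7; hence R4C3 = 2.
Cage a has sum 7; hence R2C2 = 2.
Column 3 already has 2, which forces R2C3 = 3.
Column 2 now contains 2; hence R3C2 = 4.
Row 4 already has 2, which forces R4C1 = 3.
3 is placed in row 4; hence R4C2 = 1.
Column 2 already has 4; hence R1C2 = 3.
Column 3 already has 3; hence R1C3 = 4.
Row 2 now contains 2, which forces R2C1 = 4.
Row 3 now contains 4, which forces R3C1 = 2.
Filled in: 1 3 4 2 / 4 2 3 1 / 2 4 1 3 / 3 1 2 4.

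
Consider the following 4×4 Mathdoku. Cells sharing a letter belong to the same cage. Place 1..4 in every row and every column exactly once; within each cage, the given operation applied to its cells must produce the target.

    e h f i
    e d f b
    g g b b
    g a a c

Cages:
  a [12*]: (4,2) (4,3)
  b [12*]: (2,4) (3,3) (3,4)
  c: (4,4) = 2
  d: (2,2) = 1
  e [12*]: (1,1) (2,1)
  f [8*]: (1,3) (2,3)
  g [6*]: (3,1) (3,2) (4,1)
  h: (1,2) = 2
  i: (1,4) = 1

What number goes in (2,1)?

Cage h is given, which forces (1,2) = 2.
2 is placed in row 1, which forces (1,3) = 4.
I is a freebie, leaving (1,4) = 1.
Cage d is given, so (2,2) = 1.
Column 3 already has 4, which forces (2,3) = 2.
Column 2 now contains 1; hence (3,2) = 3.
Row 3 already has 3, so (3,3) = 1.
Row 3 already has 3, leaving (3,4) = 4.
Column 2 now contains 3; hence (4,2) = 4.
Column 3 already has 4, which forces (4,3) = 3.
C is a freebie, which forces (4,4) = 2.
4 is placed in row 1, so (1,1) = 3.
Cage e needs two cells with product 12, leaving (2,1) = 4.
Column 4 now contains 4, leaving (2,4) = 3.
Row 3 now contains 1, leaving (3,1) = 2.
2 is placed in row 4, which forces (4,1) = 1.
Filled in: 3 2 4 1 / 4 1 2 3 / 2 3 1 4 / 1 4 3 2.

4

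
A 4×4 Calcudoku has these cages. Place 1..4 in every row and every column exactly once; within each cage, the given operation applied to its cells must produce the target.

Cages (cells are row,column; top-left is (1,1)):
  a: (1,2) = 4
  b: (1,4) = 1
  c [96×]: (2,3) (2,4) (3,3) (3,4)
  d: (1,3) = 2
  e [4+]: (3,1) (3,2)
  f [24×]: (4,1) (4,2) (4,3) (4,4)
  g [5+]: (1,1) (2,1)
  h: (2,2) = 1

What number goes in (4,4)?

3

Cage a is given, so (1,2) = 4.
Cage d is given, which forces (1,3) = 2.
Cage b is a single given cell; hence (1,4) = 1.
Cage h is given; hence (2,2) = 1.
Column 2 already has 1, which forces (3,2) = 3.
3 is placed in row 3, which forces (3,3) = 4.
Row 3 already has 4; hence (3,4) = 2.
Column 2 already has 3, leaving (4,2) = 2.
Row 1 already has 1, so (1,1) = 3.
The two cells of cage g must have sum 5, so (2,1) = 2.
Column 3 already has 4; hence (2,3) = 3.
The 4 cells of cage c must have product 96, which forces (2,4) = 4.
3 is placed in row 3; hence (3,1) = 1.
Column 1 already has 1, so (4,1) = 4.
Column 3 already has 3, which forces (4,3) = 1.
Column 4 already has 4, which forces (4,4) = 3.
Completed grid: 3 4 2 1 / 2 1 3 4 / 1 3 4 2 / 4 2 1 3.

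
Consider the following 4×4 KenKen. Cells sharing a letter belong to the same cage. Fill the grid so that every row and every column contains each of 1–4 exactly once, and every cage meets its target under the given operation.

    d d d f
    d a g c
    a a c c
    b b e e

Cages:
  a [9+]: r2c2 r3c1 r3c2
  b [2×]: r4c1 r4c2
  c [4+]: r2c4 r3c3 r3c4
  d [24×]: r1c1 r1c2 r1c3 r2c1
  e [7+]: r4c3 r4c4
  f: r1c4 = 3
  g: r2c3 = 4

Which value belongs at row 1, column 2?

F is a freebie, which forces r1c4 = 3.
Cage g is a single given cell, so r2c3 = 4.
Cage c needs sum 4, so r2c4 = 1.
Cage c has sum 4, leaving r3c3 = 1.
Cage c has sum 4, so r3c4 = 2.
Column 3 already has 4, leaving r4c3 = 3.
Column 4 already has 3; hence r4c4 = 4.
1 is placed in column 3; hence r1c3 = 2.
Cage d needs product 24, which forces r2c1 = 3.
Cage a has sum 9, leaving r2c2 = 2.
3 is placed in column 1, which forces r3c1 = 4.
4 is placed in row 3, leaving r3c2 = 3.
2 is placed in column 2, which forces r4c2 = 1.
Column 1 already has 4; hence r1c1 = 1.
Column 2 now contains 1; hence r1c2 = 4.
Row 4 already has 1; hence r4c1 = 2.
Filled in: 1 4 2 3 / 3 2 4 1 / 4 3 1 2 / 2 1 3 4.

4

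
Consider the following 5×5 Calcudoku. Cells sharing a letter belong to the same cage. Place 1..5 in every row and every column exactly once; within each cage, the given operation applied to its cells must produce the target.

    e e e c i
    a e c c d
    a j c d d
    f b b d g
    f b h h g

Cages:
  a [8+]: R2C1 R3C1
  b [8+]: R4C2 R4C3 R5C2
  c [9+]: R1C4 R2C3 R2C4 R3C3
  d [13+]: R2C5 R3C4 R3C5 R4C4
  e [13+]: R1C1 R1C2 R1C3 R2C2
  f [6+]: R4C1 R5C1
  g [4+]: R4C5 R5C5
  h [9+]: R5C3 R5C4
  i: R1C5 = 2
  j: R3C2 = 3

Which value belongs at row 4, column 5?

1

I is a freebie, which forces R1C5 = 2.
Cage j is a single given cell, so R3C2 = 3.
Cage a needs two cells with sum 8, which forces R2C1 = 3.
3 is placed in row 3, which forces R3C1 = 5.
Cage e needs sum 13, which forces R1C3 = 3.
The 4 cells of cage d must have sum 13, which forces R2C5 = 5.
Cage e needs sum 13; hence R1C2 = 5.
The 4 cells of cage c must have sum 9, leaving R2C4 = 2.
The 4 cells of cage c must have sum 9, so R3C3 = 2.
Column 3 already has 2, so R4C3 = 5.
Row 4 already has 5, so R4C4 = 3.
Row 4 now contains 3, leaving R4C5 = 1.
5 is placed in column 3; hence R5C3 = 4.
Row 5 now contains 4, which forces R5C4 = 5.
1 is placed in column 5; hence R5C5 = 3.
Cage c has sum 9, so R1C4 = 4.
Column 3 already has 4, which forces R2C3 = 1.
The 4 cells of cage d must have sum 13, which forces R3C4 = 1.
1 is placed in column 5, leaving R3C5 = 4.
Cage f's pair has sum 6, leaving R4C1 = 4.
Cage b needs sum 8, so R4C2 = 2.
Row 5 now contains 4, which forces R5C1 = 2.
The 3 cells of cage b must have sum 8, leaving R5C2 = 1.
4 is placed in row 1, so R1C1 = 1.
Row 2 now contains 1, which forces R2C2 = 4.
Completed grid: 1 5 3 4 2 / 3 4 1 2 5 / 5 3 2 1 4 / 4 2 5 3 1 / 2 1 4 5 3.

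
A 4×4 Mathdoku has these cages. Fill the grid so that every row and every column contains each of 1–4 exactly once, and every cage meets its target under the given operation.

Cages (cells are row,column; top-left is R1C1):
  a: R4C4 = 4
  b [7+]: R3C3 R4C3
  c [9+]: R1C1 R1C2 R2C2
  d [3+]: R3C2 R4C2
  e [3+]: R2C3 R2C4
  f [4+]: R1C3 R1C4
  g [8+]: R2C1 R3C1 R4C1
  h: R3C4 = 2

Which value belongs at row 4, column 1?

1

Cage h is given, which forces R3C4 = 2.
Cage a is a single given cell; hence R4C4 = 4.
The two cells of cage e must have sum 3, which forces R2C3 = 2.
2 is placed in column 4, so R2C4 = 1.
Row 3 now contains 2, leaving R3C2 = 1.
Cage b's pair has sum 7, so R3C3 = 4.
Cage d's pair has sum 3, which forces R4C2 = 2.
Row 4 now contains 4; hence R4C3 = 3.
Cage c needs sum 9, so R1C1 = 2.
Column 3 already has 3, which forces R1C3 = 1.
1 is placed in column 4, leaving R1C4 = 3.
Cage g has sum 8, so R2C1 = 4.
Row 2 already has 4, so R2C2 = 3.
4 is placed in row 3, leaving R3C1 = 3.
3 is placed in row 4, leaving R4C1 = 1.
Row 1 now contains 3, leaving R1C2 = 4.
The full grid is 2 4 1 3 / 4 3 2 1 / 3 1 4 2 / 1 2 3 4.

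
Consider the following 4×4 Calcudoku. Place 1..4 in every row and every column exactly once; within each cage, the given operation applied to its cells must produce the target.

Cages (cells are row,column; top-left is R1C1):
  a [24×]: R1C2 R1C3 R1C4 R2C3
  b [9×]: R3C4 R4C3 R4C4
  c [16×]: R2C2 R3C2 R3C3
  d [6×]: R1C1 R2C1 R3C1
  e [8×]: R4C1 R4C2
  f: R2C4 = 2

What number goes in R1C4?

4

Cage f is given, so R2C4 = 2.
The 3 cells of cage b must have product 9; hence R3C4 = 3.
Cage b needs product 9, which forces R4C3 = 3.
The 3 cells of cage b must have product 9, so R4C4 = 1.
Cage a has product 24, leaving R1C2 = 3.
Cage a has product 24, leaving R1C3 = 2.
Column 4 now contains 1; hence R1C4 = 4.
Row 2 now contains 2, which forces R2C2 = 4.
Cage a needs product 24; hence R2C3 = 1.
The 3 cells of cage c must have product 16, leaving R3C2 = 1.
Cage c has product 16; hence R3C3 = 4.
Column 2 already has 4, which forces R4C2 = 2.
Row 1 now contains 2; hence R1C1 = 1.
1 is placed in row 2; hence R2C1 = 3.
1 is placed in row 3, which forces R3C1 = 2.
2 is placed in row 4; hence R4C1 = 4.
Completed grid: 1 3 2 4 / 3 4 1 2 / 2 1 4 3 / 4 2 3 1.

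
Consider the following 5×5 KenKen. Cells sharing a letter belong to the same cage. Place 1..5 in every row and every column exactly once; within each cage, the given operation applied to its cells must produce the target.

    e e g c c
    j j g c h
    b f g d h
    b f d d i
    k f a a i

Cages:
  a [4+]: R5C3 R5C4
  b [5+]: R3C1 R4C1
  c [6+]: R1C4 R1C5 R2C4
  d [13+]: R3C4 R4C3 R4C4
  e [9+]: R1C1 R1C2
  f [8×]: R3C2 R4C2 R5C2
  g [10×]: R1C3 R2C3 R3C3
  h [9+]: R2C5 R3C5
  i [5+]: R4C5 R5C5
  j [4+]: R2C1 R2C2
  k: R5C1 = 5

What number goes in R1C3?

Cage k is a single given cell; hence R5C1 = 5.
Column 1 already has 5; hence R1C1 = 4.
Cage e needs two cells with sum 9; hence R1C2 = 5.
The only place for 4 in row 2 is R2C5.
Column 5 now contains 4, which forces R3C5 = 5.
The 3 cells of cage g must have product 10, which forces R2C3 = 5.
Row 3 already has 5, leaving R3C4 = 4.
Cage d needs sum 13, so R4C3 = 4.
Cage d needs sum 13; hence R4C4 = 5.
Cage f has product 8; hence R5C2 = 4.
The only place for 2 in row 2 is R2C4.
Row 1 needs a 2, and only R1C3 is open for it.
Column 3 now contains 2; hence R3C3 = 1.
1 is placed in column 3, so R5C3 = 3.
Row 5 already has 3, leaving R5C4 = 1.
Row 5 already has 3; hence R5C5 = 2.
Column 4 now contains 1, leaving R1C4 = 3.
Cage c has sum 6, leaving R1C5 = 1.
Row 3 now contains 1; hence R3C2 = 2.
The 3 cells of cage f must have product 8; hence R4C2 = 1.
Column 5 now contains 2, so R4C5 = 3.
The two cells of cage j must have sum 4, leaving R2C1 = 1.
Column 2 now contains 1; hence R2C2 = 3.
Row 3 already has 2, leaving R3C1 = 3.
Row 4 already has 3, leaving R4C1 = 2.
Completed grid: 4 5 2 3 1 / 1 3 5 2 4 / 3 2 1 4 5 / 2 1 4 5 3 / 5 4 3 1 2.

2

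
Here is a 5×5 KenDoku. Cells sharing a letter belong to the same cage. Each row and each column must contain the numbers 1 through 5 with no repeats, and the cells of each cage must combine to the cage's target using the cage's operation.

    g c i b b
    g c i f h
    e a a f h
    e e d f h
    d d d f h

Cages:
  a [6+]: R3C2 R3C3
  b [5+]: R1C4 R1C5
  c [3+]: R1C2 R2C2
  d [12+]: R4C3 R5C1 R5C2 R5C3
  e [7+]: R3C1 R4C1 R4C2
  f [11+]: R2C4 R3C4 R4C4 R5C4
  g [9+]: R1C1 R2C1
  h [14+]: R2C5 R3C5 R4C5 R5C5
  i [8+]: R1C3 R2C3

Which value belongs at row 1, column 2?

In column 4, 4 can only go at R1C4, so R1C4 = 4.
Row 1 already has 4; hence R1C1 = 5.
5 is placed in row 1, so R1C3 = 3.
The two cells of cage b must have sum 5, so R1C5 = 1.
Cage g's pair has sum 9, leaving R2C1 = 4.
3 is placed in column 3, which forces R2C3 = 5.
Row 1 now contains 1, so R1C2 = 2.
Cage c's pair has sum 3, so R2C2 = 1.
In column 2, 3 can only go at R4C2, so R4C2 = 3.
Cage e needs sum 7, which forces R3C1 = 3.
The 3 cells of cage e must have sum 7, leaving R4C1 = 1.
Column 1 already has 1, so R5C1 = 2.
Cage d has sum 12, leaving R4C3 = 4.
Cage d needs sum 12, which forces R5C2 = 5.
Cage d needs sum 12, which forces R5C3 = 1.
Row 5 already has 1, which forces R5C4 = 3.
Row 5 now contains 3, leaving R5C5 = 4.
Column 4 already has 3, which forces R2C4 = 2.
Cage h needs sum 14, which forces R2C5 = 3.
Column 2 already has 5, so R3C2 = 4.
Column 3 already has 1, leaving R3C3 = 2.
Cage f has sum 11, which forces R3C4 = 1.
Row 3 already has 2, so R3C5 = 5.
The 4 cells of cage f must have sum 11, which forces R4C4 = 5.
5 is placed in column 5; hence R4C5 = 2.
Completed grid: 5 2 3 4 1 / 4 1 5 2 3 / 3 4 2 1 5 / 1 3 4 5 2 / 2 5 1 3 4.

2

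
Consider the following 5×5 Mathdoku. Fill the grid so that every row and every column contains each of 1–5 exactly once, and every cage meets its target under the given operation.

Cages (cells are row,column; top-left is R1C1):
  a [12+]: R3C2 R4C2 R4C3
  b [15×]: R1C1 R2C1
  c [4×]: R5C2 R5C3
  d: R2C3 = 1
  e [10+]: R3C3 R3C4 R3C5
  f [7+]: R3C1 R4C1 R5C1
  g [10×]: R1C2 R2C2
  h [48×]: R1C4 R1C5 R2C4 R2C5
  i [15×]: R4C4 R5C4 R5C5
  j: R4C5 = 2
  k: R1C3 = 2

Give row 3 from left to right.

1 4 3 2 5

K is a freebie; hence R1C3 = 2.
D is a freebie; hence R2C3 = 1.
Cage j is given, which forces R4C5 = 2.
Column 3 already has 1, which forces R5C3 = 4.
Row 1 already has 2, which forces R1C2 = 5.
Cage g needs two cells with product 10, which forces R2C2 = 2.
Row 5 already has 4, leaving R5C2 = 1.
Row 1 already has 5; hence R1C1 = 3.
Cage b's pair has product 15, leaving R2C1 = 5.
Cage a needs sum 12, so R4C3 = 5.
Cage i needs product 15, which forces R4C4 = 1.
1 is placed in row 5, so R5C1 = 2.
Column 4 now contains 1, so R1C4 = 4.
The 4 cells of cage h must have product 48; hence R1C5 = 1.
Cage h needs product 48, which forces R2C4 = 3.
Cage h needs product 48; hence R2C5 = 4.
Cage f needs sum 7, which forces R3C1 = 1.
5 is placed in column 3, leaving R3C3 = 3.
The 3 cells of cage e must have sum 10; hence R3C4 = 2.
Cage e has sum 10, so R3C5 = 5.
Row 4 now contains 1, so R4C1 = 4.
Row 4 now contains 4, leaving R4C2 = 3.
3 is placed in column 4; hence R5C4 = 5.
5 is placed in column 5, leaving R5C5 = 3.
Row 3 now contains 3, leaving R3C2 = 4.
Filled in: 3 5 2 4 1 / 5 2 1 3 4 / 1 4 3 2 5 / 4 3 5 1 2 / 2 1 4 5 3.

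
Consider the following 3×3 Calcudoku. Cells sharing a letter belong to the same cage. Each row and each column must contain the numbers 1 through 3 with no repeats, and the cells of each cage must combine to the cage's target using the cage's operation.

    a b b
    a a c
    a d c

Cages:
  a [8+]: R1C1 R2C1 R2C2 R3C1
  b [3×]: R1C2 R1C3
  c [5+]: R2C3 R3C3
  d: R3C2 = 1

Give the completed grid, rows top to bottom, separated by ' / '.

2 3 1 / 1 2 3 / 3 1 2

The 4 cells of cage a must have sum 8, leaving R2C2 = 2.
Row 2 now contains 2; hence R2C3 = 3.
Cage d is a single given cell, so R3C2 = 1.
Column 3 already has 3; hence R3C3 = 2.
Cage a needs sum 8, leaving R1C1 = 2.
Column 2 now contains 1, which forces R1C2 = 3.
Column 3 already has 3, which forces R1C3 = 1.
Row 2 already has 3, leaving R2C1 = 1.
Row 3 already has 2, so R3C1 = 3.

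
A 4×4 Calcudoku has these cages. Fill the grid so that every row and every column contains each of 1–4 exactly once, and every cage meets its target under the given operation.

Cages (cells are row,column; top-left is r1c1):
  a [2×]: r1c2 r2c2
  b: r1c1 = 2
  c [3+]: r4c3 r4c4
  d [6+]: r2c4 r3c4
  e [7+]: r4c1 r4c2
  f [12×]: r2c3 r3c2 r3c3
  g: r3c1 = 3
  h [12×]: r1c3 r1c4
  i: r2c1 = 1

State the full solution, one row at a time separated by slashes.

B is a freebie, leaving r1c1 = 2.
2 is placed in row 1; hence r1c2 = 1.
Cage i is given, leaving r2c1 = 1.
Column 2 now contains 1, so r2c2 = 2.
Row 2 already has 2, so r2c4 = 4.
G is a freebie, which forces r3c1 = 3.
Row 3 already has 3, which forces r3c2 = 4.
Row 3 already has 4, leaving r3c3 = 1.
4 is placed in column 4, leaving r3c4 = 2.
Column 1 now contains 3, which forces r4c1 = 4.
Column 2 now contains 4, which forces r4c2 = 3.
1 is placed in column 3, so r4c3 = 2.
Column 4 now contains 2; hence r4c4 = 1.
Cage h's pair has product 12, which forces r1c3 = 4.
4 is placed in column 4, so r1c4 = 3.
Row 2 now contains 4, so r2c3 = 3.

2 1 4 3 / 1 2 3 4 / 3 4 1 2 / 4 3 2 1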